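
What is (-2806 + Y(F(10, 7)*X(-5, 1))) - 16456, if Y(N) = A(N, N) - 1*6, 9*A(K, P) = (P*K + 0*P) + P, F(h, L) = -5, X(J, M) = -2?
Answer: -173302/9 ≈ -19256.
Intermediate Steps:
A(K, P) = P/9 + K*P/9 (A(K, P) = ((P*K + 0*P) + P)/9 = ((K*P + 0) + P)/9 = (K*P + P)/9 = (P + K*P)/9 = P/9 + K*P/9)
Y(N) = -6 + N*(1 + N)/9 (Y(N) = N*(1 + N)/9 - 1*6 = N*(1 + N)/9 - 6 = -6 + N*(1 + N)/9)
(-2806 + Y(F(10, 7)*X(-5, 1))) - 16456 = (-2806 + (-6 + (-5*(-2))*(1 - 5*(-2))/9)) - 16456 = (-2806 + (-6 + (1/9)*10*(1 + 10))) - 16456 = (-2806 + (-6 + (1/9)*10*11)) - 16456 = (-2806 + (-6 + 110/9)) - 16456 = (-2806 + 56/9) - 16456 = -25198/9 - 16456 = -173302/9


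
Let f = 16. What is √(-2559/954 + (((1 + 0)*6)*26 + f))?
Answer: √17122074/318 ≈ 13.012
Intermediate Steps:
√(-2559/954 + (((1 + 0)*6)*26 + f)) = √(-2559/954 + (((1 + 0)*6)*26 + 16)) = √(-2559*1/954 + ((1*6)*26 + 16)) = √(-853/318 + (6*26 + 16)) = √(-853/318 + (156 + 16)) = √(-853/318 + 172) = √(53843/318) = √17122074/318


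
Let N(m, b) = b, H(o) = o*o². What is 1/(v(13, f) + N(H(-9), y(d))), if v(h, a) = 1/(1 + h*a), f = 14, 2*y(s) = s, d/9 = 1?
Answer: 366/1649 ≈ 0.22195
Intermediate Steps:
d = 9 (d = 9*1 = 9)
y(s) = s/2
v(h, a) = 1/(1 + a*h)
H(o) = o³
1/(v(13, f) + N(H(-9), y(d))) = 1/(1/(1 + 14*13) + (½)*9) = 1/(1/(1 + 182) + 9/2) = 1/(1/183 + 9/2) = 1/(1649/366) = 366/1649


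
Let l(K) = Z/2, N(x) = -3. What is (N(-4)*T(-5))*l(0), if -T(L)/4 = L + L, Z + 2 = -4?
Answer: 360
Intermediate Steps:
Z = -6 (Z = -2 - 4 = -6)
T(L) = -8*L (T(L) = -4*(L + L) = -8*L)
l(K) = -3 (l(K) = -6/2 = -6*½ = -3)
(N(-4)*T(-5))*l(0) = -(-24)*(-5)*(-3) = -3*40*(-3) = -120*(-3) = 360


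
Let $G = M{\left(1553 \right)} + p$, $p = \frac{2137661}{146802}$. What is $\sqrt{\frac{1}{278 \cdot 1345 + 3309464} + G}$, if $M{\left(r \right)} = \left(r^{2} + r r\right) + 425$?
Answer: $\frac{\sqrt{88155229359409787191947984465}}{135181667487} \approx 2196.4$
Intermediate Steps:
$M{\left(r \right)} = 425 + 2 r^{2}$ ($M{\left(r \right)} = \left(r^{2} + r^{2}\right) + 425 = 2 r^{2} + 425 = 425 + 2 r^{2}$)
$p = \frac{2137661}{146802}$ ($p = 2137661 \cdot \frac{1}{146802} = \frac{2137661}{146802} \approx 14.562$)
$G = \frac{708181298147}{146802}$ ($G = \left(425 + 2 \cdot 1553^{2}\right) + \frac{2137661}{146802} = \left(425 + 2 \cdot 2411809\right) + \frac{2137661}{146802} = \left(425 + 4823618\right) + \frac{2137661}{146802} = 4824043 + \frac{2137661}{146802} = \frac{708181298147}{146802} \approx 4.8241 \cdot 10^{6}$)
$\sqrt{\frac{1}{278 \cdot 1345 + 3309464} + G} = \sqrt{\frac{1}{278 \cdot 1345 + 3309464} + \frac{708181298147}{146802}} = \sqrt{\frac{1}{373910 + 3309464} + \frac{708181298147}{146802}} = \sqrt{\frac{1}{3683374} + \frac{708181298147}{146802}} = \sqrt{\frac{652124145220263695}{135181667487}} = \frac{\sqrt{88155229359409787191947984465}}{135181667487}$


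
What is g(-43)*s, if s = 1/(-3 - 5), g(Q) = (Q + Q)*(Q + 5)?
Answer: -817/2 ≈ -408.50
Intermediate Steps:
g(Q) = 2*Q*(5 + Q) (g(Q) = (2*Q)*(5 + Q) = 2*Q*(5 + Q))
s = -1/8 (s = 1/(-8) = -1/8 ≈ -0.12500)
g(-43)*s = (2*(-43)*(5 - 43))*(-1/8) = (2*(-43)*(-38))*(-1/8) = 3268*(-1/8) = -817/2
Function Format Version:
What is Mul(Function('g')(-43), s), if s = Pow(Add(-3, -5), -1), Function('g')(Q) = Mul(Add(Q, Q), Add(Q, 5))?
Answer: Rational(-817, 2) ≈ -408.50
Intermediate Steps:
Function('g')(Q) = Mul(2, Q, Add(5, Q)) (Function('g')(Q) = Mul(Mul(2, Q), Add(5, Q)) = Mul(2, Q, Add(5, Q)))
s = Rational(-1, 8) (s = Pow(-8, -1) = Rational(-1, 8) ≈ -0.12500)
Mul(Function('g')(-43), s) = Mul(Mul(2, -43, Add(5, -43)), Rational(-1, 8)) = Mul(Mul(2, -43, -38), Rational(-1, 8)) = Mul(3268, Rational(-1, 8)) = Rational(-817, 2)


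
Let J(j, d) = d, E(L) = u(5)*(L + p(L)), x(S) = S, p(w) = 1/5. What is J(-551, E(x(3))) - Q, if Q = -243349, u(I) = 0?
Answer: 243349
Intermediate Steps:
p(w) = ⅕
E(L) = 0 (E(L) = 0*(L + ⅕) = 0*(⅕ + L) = 0)
J(-551, E(x(3))) - Q = 0 - 1*(-243349) = 0 + 243349 = 243349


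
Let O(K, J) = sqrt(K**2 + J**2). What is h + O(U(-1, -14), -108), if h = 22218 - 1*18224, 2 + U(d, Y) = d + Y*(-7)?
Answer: 3994 + sqrt(20689) ≈ 4137.8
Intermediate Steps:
U(d, Y) = -2 + d - 7*Y (U(d, Y) = -2 + (d + Y*(-7)) = -2 + (d - 7*Y) = -2 + d - 7*Y)
O(K, J) = sqrt(J**2 + K**2)
h = 3994 (h = 22218 - 18224 = 3994)
h + O(U(-1, -14), -108) = 3994 + sqrt((-108)**2 + (-2 - 1 - 7*(-14))**2) = 3994 + sqrt(11664 + (-2 - 1 + 98)**2) = 3994 + sqrt(11664 + 95**2) = 3994 + sqrt(11664 + 9025) = 3994 + sqrt(20689)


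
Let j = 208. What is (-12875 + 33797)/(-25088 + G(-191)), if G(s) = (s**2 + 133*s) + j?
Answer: -10461/6901 ≈ -1.5159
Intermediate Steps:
G(s) = 208 + s**2 + 133*s (G(s) = (s**2 + 133*s) + 208 = 208 + s**2 + 133*s)
(-12875 + 33797)/(-25088 + G(-191)) = (-12875 + 33797)/(-25088 + (208 + (-191)**2 + 133*(-191))) = 20922/(-25088 + (208 + 36481 - 25403)) = 20922/(-25088 + 11286) = 20922/(-13802) = 20922*(-1/13802) = -10461/6901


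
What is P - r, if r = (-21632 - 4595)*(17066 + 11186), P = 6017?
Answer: 740971221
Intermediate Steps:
r = -740965204 (r = -26227*28252 = -740965204)
P - r = 6017 - 1*(-740965204) = 6017 + 740965204 = 740971221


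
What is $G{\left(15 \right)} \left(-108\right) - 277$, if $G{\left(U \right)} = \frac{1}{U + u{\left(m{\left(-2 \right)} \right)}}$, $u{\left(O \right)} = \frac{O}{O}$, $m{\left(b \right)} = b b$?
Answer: $- \frac{1135}{4} \approx -283.75$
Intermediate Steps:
$m{\left(b \right)} = b^{2}$
$u{\left(O \right)} = 1$
$G{\left(U \right)} = \frac{1}{1 + U}$ ($G{\left(U \right)} = \frac{1}{U + 1} = \frac{1}{1 + U}$)
$G{\left(15 \right)} \left(-108\right) - 277 = \frac{1}{1 + 15} \left(-108\right) - 277 = \frac{1}{16} \left(-108\right) - 277 = - \frac{27}{4} - 277 = - \frac{1135}{4}$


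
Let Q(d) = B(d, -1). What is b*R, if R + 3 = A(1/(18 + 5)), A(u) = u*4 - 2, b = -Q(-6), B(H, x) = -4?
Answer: -444/23 ≈ -19.304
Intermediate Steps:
Q(d) = -4
b = 4 (b = -1*(-4) = 4)
A(u) = -2 + 4*u (A(u) = 4*u - 2 = -2 + 4*u)
R = -111/23 (R = -3 + (-2 + 4/(18 + 5)) = -3 + (-2 + 4/23) = -3 - 42/23 = -111/23 ≈ -4.8261)
b*R = 4*(-111/23) = -444/23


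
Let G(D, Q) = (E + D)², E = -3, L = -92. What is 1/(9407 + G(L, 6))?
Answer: 1/18432 ≈ 5.4253e-5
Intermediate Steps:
G(D, Q) = (-3 + D)²
1/(9407 + G(L, 6)) = 1/(9407 + (-3 - 92)²) = 1/(9407 + (-95)²) = 1/(9407 + 9025) = 1/18432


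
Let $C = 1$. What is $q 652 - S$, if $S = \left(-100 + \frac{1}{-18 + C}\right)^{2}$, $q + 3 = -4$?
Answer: $- \frac{4212397}{289} \approx -14576.0$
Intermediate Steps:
$q = -7$ ($q = -3 - 4 = -7$)
$S = \frac{2893401}{289}$ ($S = \left(-100 + \frac{1}{-18 + 1}\right)^{2} = \left(-100 + \frac{1}{-17}\right)^{2} = \left(-100 - \frac{1}{17}\right)^{2} = \left(- \frac{1701}{17}\right)^{2} = \frac{2893401}{289} \approx 10012.0$)
$q 652 - S = \left(-7\right) 652 - \frac{2893401}{289} = -4564 - \frac{2893401}{289} = - \frac{4212397}{289}$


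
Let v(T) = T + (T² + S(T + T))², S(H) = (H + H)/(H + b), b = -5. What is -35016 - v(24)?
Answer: -683007456/1849 ≈ -3.6939e+5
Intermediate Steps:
S(H) = 2*H/(-5 + H) (S(H) = (H + H)/(H - 5) = (2*H)/(-5 + H) = 2*H/(-5 + H))
v(T) = T + (T² + 4*T/(-5 + 2*T))² (v(T) = T + (T² + 2*(T + T)/(-5 + (T + T)))² = T + (T² + 2*(2*T)/(-5 + 2*T))² = T + (T² + 4*T/(-5 + 2*T))²)
-35016 - v(24) = -35016 - (24 + 24²*(4 - 5*24 + 2*24²)²/(-5 + 2*24)²) = -35016 - (24 + 576*(4 - 120 + 2*576)²/(-5 + 48)²) = -35016 - (24 + 576*(4 - 120 + 1152)²/43²) = -35016 - (24 + 576*(1/1849)*1036²) = -35016 - (24 + 576*(1/1849)*1073296) = -35016 - (24 + 618218496/1849) = -35016 - 1*618262872/1849 = -35016 - 618262872/1849 = -683007456/1849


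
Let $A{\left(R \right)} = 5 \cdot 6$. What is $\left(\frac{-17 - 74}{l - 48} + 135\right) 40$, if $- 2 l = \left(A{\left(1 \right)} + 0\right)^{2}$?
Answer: $\frac{1346420}{249} \approx 5407.3$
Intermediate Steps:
$A{\left(R \right)} = 30$
$l = -450$ ($l = - \frac{\left(30 + 0\right)^{2}}{2} = - \frac{30^{2}}{2} = \left(- \frac{1}{2}\right) 900 = -450$)
$\left(\frac{-17 - 74}{l - 48} + 135\right) 40 = \left(\frac{-17 - 74}{-450 - 48} + 135\right) 40 = \left(- \frac{91}{-498} + 135\right) 40 = \left(\left(-91\right) \left(- \frac{1}{498}\right) + 135\right) 40 = \left(\frac{91}{498} + 135\right) 40 = \frac{67321}{498} \cdot 40 = \frac{1346420}{249}$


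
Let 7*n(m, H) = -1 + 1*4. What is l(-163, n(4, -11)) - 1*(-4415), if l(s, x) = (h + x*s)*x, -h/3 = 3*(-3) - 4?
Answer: 215687/49 ≈ 4401.8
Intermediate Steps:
h = 39 (h = -3*(3*(-3) - 4) = -3*(-9 - 4) = -3*(-13) = 39)
n(m, H) = 3/7 (n(m, H) = (-1 + 1*4)/7 = (-1 + 4)/7 = (⅐)*3 = 3/7)
l(s, x) = x*(39 + s*x) (l(s, x) = (39 + x*s)*x = (39 + s*x)*x = x*(39 + s*x))
l(-163, n(4, -11)) - 1*(-4415) = 3*(39 - 163*3/7)/7 - 1*(-4415) = 3*(39 - 489/7)/7 + 4415 = (3/7)*(-216/7) + 4415 = -648/49 + 4415 = 215687/49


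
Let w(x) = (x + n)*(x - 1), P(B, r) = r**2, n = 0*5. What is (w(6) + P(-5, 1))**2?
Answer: 961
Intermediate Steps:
n = 0
w(x) = x*(-1 + x) (w(x) = (x + 0)*(x - 1) = x*(-1 + x))
(w(6) + P(-5, 1))**2 = (6*(-1 + 6) + 1**2)**2 = (6*5 + 1)**2 = (30 + 1)**2 = 31**2 = 961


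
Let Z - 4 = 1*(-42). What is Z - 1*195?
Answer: -233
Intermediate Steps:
Z = -38 (Z = 4 + 1*(-42) = 4 - 42 = -38)
Z - 1*195 = -38 - 1*195 = -38 - 195 = -233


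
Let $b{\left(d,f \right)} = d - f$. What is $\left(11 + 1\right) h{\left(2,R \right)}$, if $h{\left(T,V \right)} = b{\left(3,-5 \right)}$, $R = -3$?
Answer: $96$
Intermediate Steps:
$h{\left(T,V \right)} = 8$ ($h{\left(T,V \right)} = 3 - -5 = 3 + 5 = 8$)
$\left(11 + 1\right) h{\left(2,R \right)} = \left(11 + 1\right) 8 = 12 \cdot 8 = 96$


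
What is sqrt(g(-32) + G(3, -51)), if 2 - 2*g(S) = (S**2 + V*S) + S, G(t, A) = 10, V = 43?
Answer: sqrt(203) ≈ 14.248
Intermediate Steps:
g(S) = 1 - 22*S - S**2/2 (g(S) = 1 - ((S**2 + 43*S) + S)/2 = 1 - (S**2 + 44*S)/2 = 1 + (-22*S - S**2/2) = 1 - 22*S - S**2/2)
sqrt(g(-32) + G(3, -51)) = sqrt((1 - 22*(-32) - 1/2*(-32)**2) + 10) = sqrt((1 + 704 - 1/2*1024) + 10) = sqrt((1 + 704 - 512) + 10) = sqrt(193 + 10) = sqrt(203)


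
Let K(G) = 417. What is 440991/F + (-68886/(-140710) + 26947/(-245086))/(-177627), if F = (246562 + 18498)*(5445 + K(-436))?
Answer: 8936723989447118959/31726429614968538250488 ≈ 0.00028168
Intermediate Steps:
F = 1553781720 (F = (246562 + 18498)*(5445 + 417) = 265060*5862 = 1553781720)
440991/F + (-68886/(-140710) + 26947/(-245086))/(-177627) = 440991/1553781720 + (-68886/(-140710) + 26947/(-245086))/(-177627) = 440991*(1/1553781720) + (-68886*(-1/140710) + 26947*(-1/245086))*(-1/177627) = 146997/517927240 + (34443/70355 - 26947/245086)*(-1/177627) = 146997/517927240 + (6545640913/17243025530)*(-1/177627) = 146997/517927240 - 6545640913/3062826895817310 = 8936723989447118959/31726429614968538250488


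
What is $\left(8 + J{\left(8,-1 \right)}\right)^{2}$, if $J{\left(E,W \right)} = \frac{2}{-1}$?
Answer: $36$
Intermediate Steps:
$J{\left(E,W \right)} = -2$ ($J{\left(E,W \right)} = 2 \left(-1\right) = -2$)
$\left(8 + J{\left(8,-1 \right)}\right)^{2} = \left(8 - 2\right)^{2} = 6^{2} = 36$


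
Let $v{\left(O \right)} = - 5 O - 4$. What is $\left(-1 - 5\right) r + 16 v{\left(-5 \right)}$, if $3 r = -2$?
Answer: $340$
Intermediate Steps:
$r = - \frac{2}{3}$ ($r = \frac{1}{3} \left(-2\right) = - \frac{2}{3} \approx -0.66667$)
$v{\left(O \right)} = -4 - 5 O$
$\left(-1 - 5\right) r + 16 v{\left(-5 \right)} = \left(-1 - 5\right) \left(- \frac{2}{3}\right) + 16 \left(-4 - -25\right) = \left(-6\right) \left(- \frac{2}{3}\right) + 16 \left(-4 + 25\right) = 4 + 16 \cdot 21 = 4 + 336 = 340$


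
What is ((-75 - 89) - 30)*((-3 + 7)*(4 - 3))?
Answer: -776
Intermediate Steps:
((-75 - 89) - 30)*((-3 + 7)*(4 - 3)) = (-164 - 30)*(4*1) = -194*4 = -776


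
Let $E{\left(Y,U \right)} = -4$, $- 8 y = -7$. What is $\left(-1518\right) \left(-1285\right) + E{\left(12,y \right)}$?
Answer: $1950626$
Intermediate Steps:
$y = \frac{7}{8}$ ($y = \left(- \frac{1}{8}\right) \left(-7\right) = \frac{7}{8} \approx 0.875$)
$\left(-1518\right) \left(-1285\right) + E{\left(12,y \right)} = \left(-1518\right) \left(-1285\right) - 4 = 1950630 - 4 = 1950626$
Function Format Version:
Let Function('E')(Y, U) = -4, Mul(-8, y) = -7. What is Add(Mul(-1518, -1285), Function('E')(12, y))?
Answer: 1950626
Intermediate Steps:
y = Rational(7, 8) (y = Mul(Rational(-1, 8), -7) = Rational(7, 8) ≈ 0.87500)
Add(Mul(-1518, -1285), Function('E')(12, y)) = Add(Mul(-1518, -1285), -4) = Add(1950630, -4) = 1950626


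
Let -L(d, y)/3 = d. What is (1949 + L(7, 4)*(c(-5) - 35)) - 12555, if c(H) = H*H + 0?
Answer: -10396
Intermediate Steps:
c(H) = H² (c(H) = H² + 0 = H²)
L(d, y) = -3*d
(1949 + L(7, 4)*(c(-5) - 35)) - 12555 = (1949 + (-3*7)*((-5)² - 35)) - 12555 = (1949 - 21*(25 - 35)) - 12555 = (1949 - 21*(-10)) - 12555 = (1949 + 210) - 12555 = 2159 - 12555 = -10396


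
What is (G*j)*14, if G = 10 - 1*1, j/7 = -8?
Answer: -7056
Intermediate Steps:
j = -56 (j = 7*(-8) = -56)
G = 9 (G = 10 - 1 = 9)
(G*j)*14 = (9*(-56))*14 = -504*14 = -7056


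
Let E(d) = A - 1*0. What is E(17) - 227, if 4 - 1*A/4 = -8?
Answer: -179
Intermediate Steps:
A = 48 (A = 16 - 4*(-8) = 16 + 32 = 48)
E(d) = 48 (E(d) = 48 - 1*0 = 48 + 0 = 48)
E(17) - 227 = 48 - 227 = -179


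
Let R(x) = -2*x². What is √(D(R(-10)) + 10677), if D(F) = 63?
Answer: 2*√2685 ≈ 103.63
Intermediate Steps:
√(D(R(-10)) + 10677) = √(63 + 10677) = √10740 = 2*√2685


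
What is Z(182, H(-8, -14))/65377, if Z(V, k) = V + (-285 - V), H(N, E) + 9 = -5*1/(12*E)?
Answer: -285/65377 ≈ -0.0043593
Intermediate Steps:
H(N, E) = -9 - 5/(12*E) (H(N, E) = -9 - 5*1/(12*E) = -9 - 5/(12*E))
Z(V, k) = -285
Z(182, H(-8, -14))/65377 = -285/65377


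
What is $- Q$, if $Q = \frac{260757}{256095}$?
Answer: $- \frac{4139}{4065} \approx -1.0182$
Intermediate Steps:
$Q = \frac{4139}{4065}$ ($Q = 260757 \cdot \frac{1}{256095} = \frac{4139}{4065} \approx 1.0182$)
$- Q = \left(-1\right) \frac{4139}{4065} = - \frac{4139}{4065}$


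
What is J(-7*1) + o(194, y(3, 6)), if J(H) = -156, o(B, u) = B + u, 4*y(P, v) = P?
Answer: 155/4 ≈ 38.750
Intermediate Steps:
y(P, v) = P/4
J(-7*1) + o(194, y(3, 6)) = -156 + (194 + (¼)*3) = -156 + (194 + ¾) = -156 + 779/4 = 155/4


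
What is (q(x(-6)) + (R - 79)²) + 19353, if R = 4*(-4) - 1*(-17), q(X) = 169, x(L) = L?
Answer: 25606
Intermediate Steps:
R = 1 (R = -16 + 17 = 1)
(q(x(-6)) + (R - 79)²) + 19353 = (169 + (1 - 79)²) + 19353 = (169 + (-78)²) + 19353 = (169 + 6084) + 19353 = 6253 + 19353 = 25606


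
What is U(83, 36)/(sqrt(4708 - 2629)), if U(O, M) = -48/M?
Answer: -4*sqrt(231)/2079 ≈ -0.029242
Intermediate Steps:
U(83, 36)/(sqrt(4708 - 2629)) = (-48/36)/(sqrt(4708 - 2629)) = (-48*1/36)/(sqrt(2079)) = -4*sqrt(231)/693/3 = -4*sqrt(231)/2079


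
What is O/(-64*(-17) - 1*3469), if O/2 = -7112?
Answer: 14224/2381 ≈ 5.9740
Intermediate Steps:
O = -14224 (O = 2*(-7112) = -14224)
O/(-64*(-17) - 1*3469) = -14224/(-64*(-17) - 1*3469) = -14224/(1088 - 3469) = -14224/(-2381) = -14224*(-1/2381) = 14224/2381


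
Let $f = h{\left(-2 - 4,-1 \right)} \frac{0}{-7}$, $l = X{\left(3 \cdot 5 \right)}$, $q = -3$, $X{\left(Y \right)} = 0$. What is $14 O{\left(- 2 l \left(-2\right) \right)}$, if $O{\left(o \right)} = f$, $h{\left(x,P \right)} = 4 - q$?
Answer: $0$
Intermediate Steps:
$l = 0$
$h{\left(x,P \right)} = 7$ ($h{\left(x,P \right)} = 4 - -3 = 4 + 3 = 7$)
$f = 0$ ($f = 7 \frac{0}{-7} = 7 \cdot 0 \left(- \frac{1}{7}\right) = 7 \cdot 0 = 0$)
$O{\left(o \right)} = 0$
$14 O{\left(- 2 l \left(-2\right) \right)} = 14 \cdot 0 = 0$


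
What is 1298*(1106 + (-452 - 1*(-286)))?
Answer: 1220120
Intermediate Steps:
1298*(1106 + (-452 - 1*(-286))) = 1298*(1106 + (-452 + 286)) = 1298*(1106 - 166) = 1298*940 = 1220120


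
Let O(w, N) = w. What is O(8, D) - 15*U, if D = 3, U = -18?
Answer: 278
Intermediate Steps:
O(8, D) - 15*U = 8 - 15*(-18) = 8 + 270 = 278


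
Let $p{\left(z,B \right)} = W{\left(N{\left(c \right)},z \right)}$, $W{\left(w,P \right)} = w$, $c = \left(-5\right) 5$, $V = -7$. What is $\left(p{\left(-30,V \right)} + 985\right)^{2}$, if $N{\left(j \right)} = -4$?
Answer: $962361$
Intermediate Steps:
$c = -25$
$p{\left(z,B \right)} = -4$
$\left(p{\left(-30,V \right)} + 985\right)^{2} = \left(-4 + 985\right)^{2} = 981^{2} = 962361$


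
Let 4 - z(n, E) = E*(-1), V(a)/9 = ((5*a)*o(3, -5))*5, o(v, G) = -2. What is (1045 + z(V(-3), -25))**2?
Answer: 1048576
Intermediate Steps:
V(a) = -450*a (V(a) = 9*(((5*a)*(-2))*5) = 9*(-10*a*5) = 9*(-50*a) = -450*a)
z(n, E) = 4 + E (z(n, E) = 4 - E*(-1) = 4 - (-1)*E = 4 + E)
(1045 + z(V(-3), -25))**2 = (1045 + (4 - 25))**2 = (1045 - 21)**2 = 1024**2 = 1048576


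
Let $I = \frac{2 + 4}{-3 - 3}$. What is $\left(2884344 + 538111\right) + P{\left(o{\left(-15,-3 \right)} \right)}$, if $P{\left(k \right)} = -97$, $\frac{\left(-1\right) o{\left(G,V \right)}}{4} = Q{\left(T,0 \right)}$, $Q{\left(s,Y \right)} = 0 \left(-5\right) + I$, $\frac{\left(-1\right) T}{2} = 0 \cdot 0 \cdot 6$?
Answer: $3422358$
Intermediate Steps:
$I = -1$ ($I = \frac{6}{-6} = 6 \left(- \frac{1}{6}\right) = -1$)
$T = 0$ ($T = - 2 \cdot 0 \cdot 0 \cdot 6 = - 2 \cdot 0 \cdot 6 = \left(-2\right) 0 = 0$)
$Q{\left(s,Y \right)} = -1$ ($Q{\left(s,Y \right)} = 0 \left(-5\right) - 1 = 0 - 1 = -1$)
$o{\left(G,V \right)} = 4$ ($o{\left(G,V \right)} = \left(-4\right) \left(-1\right) = 4$)
$\left(2884344 + 538111\right) + P{\left(o{\left(-15,-3 \right)} \right)} = \left(2884344 + 538111\right) - 97 = 3422455 - 97 = 3422358$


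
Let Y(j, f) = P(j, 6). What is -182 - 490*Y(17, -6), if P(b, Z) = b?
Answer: -8512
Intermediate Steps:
Y(j, f) = j
-182 - 490*Y(17, -6) = -182 - 490*17 = -182 - 8330 = -8512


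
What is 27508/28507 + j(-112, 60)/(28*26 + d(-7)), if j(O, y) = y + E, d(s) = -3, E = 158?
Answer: 901994/712675 ≈ 1.2656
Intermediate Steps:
j(O, y) = 158 + y (j(O, y) = y + 158 = 158 + y)
27508/28507 + j(-112, 60)/(28*26 + d(-7)) = 27508/28507 + (158 + 60)/(28*26 - 3) = 27508*(1/28507) + 218/(728 - 3) = 27508/28507 + 218/725 = 901994/712675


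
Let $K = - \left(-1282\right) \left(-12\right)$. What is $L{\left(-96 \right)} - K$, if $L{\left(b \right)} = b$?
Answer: $15288$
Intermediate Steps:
$K = -15384$ ($K = \left(-1\right) 15384 = -15384$)
$L{\left(-96 \right)} - K = -96 - -15384 = -96 + 15384 = 15288$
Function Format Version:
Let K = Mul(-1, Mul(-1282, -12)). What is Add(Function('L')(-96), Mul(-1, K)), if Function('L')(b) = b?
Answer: 15288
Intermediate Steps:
K = -15384 (K = Mul(-1, 15384) = -15384)
Add(Function('L')(-96), Mul(-1, K)) = Add(-96, Mul(-1, -15384)) = Add(-96, 15384) = 15288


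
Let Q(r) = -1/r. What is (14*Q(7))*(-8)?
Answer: 16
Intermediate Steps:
(14*Q(7))*(-8) = (14*(-1/7))*(-8) = (14*(-1*⅐))*(-8) = (14*(-⅐))*(-8) = -2*(-8) = 16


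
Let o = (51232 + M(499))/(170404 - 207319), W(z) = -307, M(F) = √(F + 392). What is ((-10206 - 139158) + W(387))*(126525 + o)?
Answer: -699056237751953/36915 + 449013*√11/12305 ≈ -1.8937e+10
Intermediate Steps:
M(F) = √(392 + F)
o = -51232/36915 - 3*√11/12305 (o = (51232 + √(392 + 499))/(170404 - 207319) = (51232 + √891)/(-36915) = (51232 + 9*√11)*(-1/36915) = -51232/36915 - 3*√11/12305 ≈ -1.3886)
((-10206 - 139158) + W(387))*(126525 + o) = ((-10206 - 139158) - 307)*(126525 + (-51232/36915 - 3*√11/12305)) = (-149364 - 307)*(4670619143/36915 - 3*√11/12305) = -149671*(4670619143/36915 - 3*√11/12305) = -699056237751953/36915 + 449013*√11/12305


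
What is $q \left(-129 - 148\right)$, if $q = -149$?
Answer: $41273$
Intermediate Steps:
$q \left(-129 - 148\right) = - 149 \left(-129 - 148\right) = \left(-149\right) \left(-277\right) = 41273$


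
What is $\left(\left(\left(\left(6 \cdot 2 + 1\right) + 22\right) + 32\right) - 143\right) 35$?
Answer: $-2660$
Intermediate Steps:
$\left(\left(\left(\left(6 \cdot 2 + 1\right) + 22\right) + 32\right) - 143\right) 35 = \left(\left(\left(\left(12 + 1\right) + 22\right) + 32\right) - 143\right) 35 = \left(\left(\left(13 + 22\right) + 32\right) - 143\right) 35 = \left(\left(35 + 32\right) - 143\right) 35 = \left(67 - 143\right) 35 = \left(-76\right) 35 = -2660$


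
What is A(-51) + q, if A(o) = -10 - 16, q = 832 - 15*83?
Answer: -439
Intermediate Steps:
q = -413 (q = 832 - 1245 = -413)
A(o) = -26
A(-51) + q = -26 - 413 = -439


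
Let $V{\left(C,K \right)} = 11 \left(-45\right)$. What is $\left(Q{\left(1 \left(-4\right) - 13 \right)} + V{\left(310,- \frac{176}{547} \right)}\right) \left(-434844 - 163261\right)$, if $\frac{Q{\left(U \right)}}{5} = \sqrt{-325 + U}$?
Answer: $296061975 - 8971575 i \sqrt{38} \approx 2.9606 \cdot 10^{8} - 5.5305 \cdot 10^{7} i$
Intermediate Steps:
$V{\left(C,K \right)} = -495$
$Q{\left(U \right)} = 5 \sqrt{-325 + U}$
$\left(Q{\left(1 \left(-4\right) - 13 \right)} + V{\left(310,- \frac{176}{547} \right)}\right) \left(-434844 - 163261\right) = \left(5 \sqrt{-325 + \left(1 \left(-4\right) - 13\right)} - 495\right) \left(-434844 - 163261\right) = \left(5 \sqrt{-325 - 17} - 495\right) \left(-598105\right) = \left(5 \sqrt{-342} - 495\right) \left(-598105\right) = \left(5 \cdot 3 i \sqrt{38} - 495\right) \left(-598105\right) = \left(15 i \sqrt{38} - 495\right) \left(-598105\right) = \left(-495 + 15 i \sqrt{38}\right) \left(-598105\right) = 296061975 - 8971575 i \sqrt{38}$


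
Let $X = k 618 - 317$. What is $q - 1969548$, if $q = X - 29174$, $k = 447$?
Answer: $-1722793$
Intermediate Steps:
$X = 275929$ ($X = 447 \cdot 618 - 317 = 276246 - 317 = 275929$)
$q = 246755$ ($q = 275929 - 29174 = 246755$)
$q - 1969548 = 246755 - 1969548 = -1722793$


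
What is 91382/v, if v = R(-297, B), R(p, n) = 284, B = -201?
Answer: 45691/142 ≈ 321.77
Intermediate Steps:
v = 284
91382/v = 91382/284 = 91382*(1/284) = 45691/142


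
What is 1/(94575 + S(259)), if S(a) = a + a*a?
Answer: 1/161915 ≈ 6.1761e-6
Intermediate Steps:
S(a) = a + a**2
1/(94575 + S(259)) = 1/(94575 + 259*(1 + 259)) = 1/(94575 + 259*260) = 1/(94575 + 67340) = 1/161915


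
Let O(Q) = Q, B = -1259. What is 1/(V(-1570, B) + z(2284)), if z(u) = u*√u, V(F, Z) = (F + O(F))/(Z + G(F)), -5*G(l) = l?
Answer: -29673/106402520386700 + 20396691*√571/53201260193350 ≈ 9.1610e-6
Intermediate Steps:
G(l) = -l/5
V(F, Z) = 2*F/(Z - F/5) (V(F, Z) = (F + F)/(Z - F/5) = (2*F)/(Z - F/5) = 2*F/(Z - F/5))
z(u) = u^(3/2)
1/(V(-1570, B) + z(2284)) = 1/(-10*(-1570)/(-1570 - 5*(-1259)) + 2284^(3/2)) = 1/(-10*(-1570)/(-1570 + 6295) + 4568*√571) = 1/(-10*(-1570)/4725 + 4568*√571) = 1/(-10*(-1570)*1/4725 + 4568*√571) = 1/(628/189 + 4568*√571)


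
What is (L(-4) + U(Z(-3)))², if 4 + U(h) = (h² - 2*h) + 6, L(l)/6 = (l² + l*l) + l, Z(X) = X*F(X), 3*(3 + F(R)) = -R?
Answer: 37636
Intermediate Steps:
F(R) = -3 - R/3 (F(R) = -3 + (-R)/3 = -3 - R/3)
Z(X) = X*(-3 - X/3)
L(l) = 6*l + 12*l² (L(l) = 6*((l² + l*l) + l) = 6*((l² + l²) + l) = 6*(2*l² + l) = 6*(l + 2*l²) = 6*l + 12*l²)
U(h) = 2 + h² - 2*h (U(h) = -4 + ((h² - 2*h) + 6) = -4 + (6 + h² - 2*h) = 2 + h² - 2*h)
(L(-4) + U(Z(-3)))² = (6*(-4)*(1 + 2*(-4)) + (2 + (-⅓*(-3)*(9 - 3))² - (-2)*(-3)*(9 - 3)/3))² = (6*(-4)*(1 - 8) + (2 + (-⅓*(-3)*6)² - (-2)*(-3)*6/3))² = (6*(-4)*(-7) + (2 + 6² - 2*6))² = (168 + (2 + 36 - 12))² = (168 + 26)² = 194² = 37636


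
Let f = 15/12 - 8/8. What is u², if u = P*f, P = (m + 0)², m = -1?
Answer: 1/16 ≈ 0.062500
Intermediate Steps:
f = ¼ (f = 15*(1/12) - 8*⅛ = 5/4 - 1 = ¼ ≈ 0.25000)
P = 1 (P = (-1 + 0)² = (-1)² = 1)
u = ¼ (u = 1*(¼) = ¼ ≈ 0.25000)
u² = (¼)² = 1/16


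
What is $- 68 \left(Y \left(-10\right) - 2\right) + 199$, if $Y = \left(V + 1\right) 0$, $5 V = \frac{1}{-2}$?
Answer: $335$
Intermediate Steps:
$V = - \frac{1}{10}$ ($V = \frac{1}{5 \left(-2\right)} = \frac{1}{5} \left(- \frac{1}{2}\right) = - \frac{1}{10} \approx -0.1$)
$Y = 0$ ($Y = \left(- \frac{1}{10} + 1\right) 0 = \frac{9}{10} \cdot 0 = 0$)
$- 68 \left(Y \left(-10\right) - 2\right) + 199 = - 68 \left(0 \left(-10\right) - 2\right) + 199 = - 68 \left(0 - 2\right) + 199 = \left(-68\right) \left(-2\right) + 199 = 136 + 199 = 335$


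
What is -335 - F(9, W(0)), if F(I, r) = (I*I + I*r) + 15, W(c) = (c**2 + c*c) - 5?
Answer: -386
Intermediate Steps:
W(c) = -5 + 2*c**2 (W(c) = (c**2 + c**2) - 5 = 2*c**2 - 5 = -5 + 2*c**2)
F(I, r) = 15 + I**2 + I*r (F(I, r) = (I**2 + I*r) + 15 = 15 + I**2 + I*r)
-335 - F(9, W(0)) = -335 - (15 + 9**2 + 9*(-5 + 2*0**2)) = -335 - (15 + 81 + 9*(-5 + 2*0)) = -335 - (15 + 81 + 9*(-5 + 0)) = -335 - (15 + 81 + 9*(-5)) = -335 - (15 + 81 - 45) = -335 - 1*51 = -335 - 51 = -386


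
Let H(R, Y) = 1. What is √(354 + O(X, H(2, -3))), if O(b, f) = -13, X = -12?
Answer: √341 ≈ 18.466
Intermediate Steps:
√(354 + O(X, H(2, -3))) = √(354 - 13) = √341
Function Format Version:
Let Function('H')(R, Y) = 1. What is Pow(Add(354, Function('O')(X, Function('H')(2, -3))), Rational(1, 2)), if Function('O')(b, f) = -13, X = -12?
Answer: Pow(341, Rational(1, 2)) ≈ 18.466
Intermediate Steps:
Pow(Add(354, Function('O')(X, Function('H')(2, -3))), Rational(1, 2)) = Pow(Add(354, -13), Rational(1, 2)) = Pow(341, Rational(1, 2))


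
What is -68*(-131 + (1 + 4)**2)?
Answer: 7208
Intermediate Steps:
-68*(-131 + (1 + 4)**2) = -68*(-131 + 5**2) = -68*(-131 + 25) = -68*(-106) = 7208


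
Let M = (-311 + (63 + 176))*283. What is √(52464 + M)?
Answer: 2*√8022 ≈ 179.13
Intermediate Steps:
M = -20376 (M = (-311 + 239)*283 = -72*283 = -20376)
√(52464 + M) = √(52464 - 20376) = √32088 = 2*√8022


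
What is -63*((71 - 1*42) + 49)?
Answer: -4914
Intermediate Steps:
-63*((71 - 1*42) + 49) = -63*((71 - 42) + 49) = -63*(29 + 49) = -63*78 = -4914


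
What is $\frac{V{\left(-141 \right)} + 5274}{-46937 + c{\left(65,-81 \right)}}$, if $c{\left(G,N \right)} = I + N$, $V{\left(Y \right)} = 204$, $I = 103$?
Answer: $- \frac{498}{4265} \approx -0.11676$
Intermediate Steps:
$c{\left(G,N \right)} = 103 + N$
$\frac{V{\left(-141 \right)} + 5274}{-46937 + c{\left(65,-81 \right)}} = \frac{204 + 5274}{-46937 + \left(103 - 81\right)} = \frac{5478}{-46937 + 22} = \frac{5478}{-46915} = 5478 \left(- \frac{1}{46915}\right) = - \frac{498}{4265}$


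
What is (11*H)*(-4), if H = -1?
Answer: 44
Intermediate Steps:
(11*H)*(-4) = (11*(-1))*(-4) = -11*(-4) = 44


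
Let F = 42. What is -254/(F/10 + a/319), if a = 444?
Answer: -405130/8919 ≈ -45.423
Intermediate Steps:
-254/(F/10 + a/319) = -254/(42/10 + 444/319) = -254/(42*(⅒) + 444*(1/319)) = -254/(21/5 + 444/319) = -254/8919/1595 = -254*1595/8919 = -405130/8919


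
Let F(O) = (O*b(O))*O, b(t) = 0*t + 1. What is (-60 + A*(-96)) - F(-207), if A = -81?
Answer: -35133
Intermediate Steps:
b(t) = 1 (b(t) = 0 + 1 = 1)
F(O) = O**2 (F(O) = (O*1)*O = O*O = O**2)
(-60 + A*(-96)) - F(-207) = (-60 - 81*(-96)) - 1*(-207)**2 = (-60 + 7776) - 1*42849 = 7716 - 42849 = -35133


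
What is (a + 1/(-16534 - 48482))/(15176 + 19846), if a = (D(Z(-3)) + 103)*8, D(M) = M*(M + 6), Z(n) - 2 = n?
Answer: 50972543/2276990352 ≈ 0.022386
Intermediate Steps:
Z(n) = 2 + n
D(M) = M*(6 + M)
a = 784 (a = ((2 - 3)*(6 + (2 - 3)) + 103)*8 = (-(6 - 1) + 103)*8 = (-1*5 + 103)*8 = (-5 + 103)*8 = 98*8 = 784)
(a + 1/(-16534 - 48482))/(15176 + 19846) = (784 + 1/(-16534 - 48482))/(15176 + 19846) = (784 + 1/(-65016))/35022 = (784 - 1/65016)*(1/35022) = (50972543/65016)*(1/35022) = 50972543/2276990352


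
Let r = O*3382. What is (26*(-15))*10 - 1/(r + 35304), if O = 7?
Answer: -230014201/58978 ≈ -3900.0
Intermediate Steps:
r = 23674 (r = 7*3382 = 23674)
(26*(-15))*10 - 1/(r + 35304) = (26*(-15))*10 - 1/(23674 + 35304) = -390*10 - 1/58978 = -3900 - 1*1/58978 = -3900 - 1/58978 = -230014201/58978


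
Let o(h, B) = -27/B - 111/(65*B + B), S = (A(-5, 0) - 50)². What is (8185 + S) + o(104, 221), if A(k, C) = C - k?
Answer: 49640389/4862 ≈ 10210.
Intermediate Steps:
S = 2025 (S = ((0 - 1*(-5)) - 50)² = ((0 + 5) - 50)² = (5 - 50)² = (-45)² = 2025)
o(h, B) = -631/(22*B) (o(h, B) = -27/B - 111*1/(66*B) = -27/B - 37/(22*B) = -631/(22*B))
(8185 + S) + o(104, 221) = (8185 + 2025) - 631/22/221 = 10210 - 631/22*1/221 = 10210 - 631/4862 = 49640389/4862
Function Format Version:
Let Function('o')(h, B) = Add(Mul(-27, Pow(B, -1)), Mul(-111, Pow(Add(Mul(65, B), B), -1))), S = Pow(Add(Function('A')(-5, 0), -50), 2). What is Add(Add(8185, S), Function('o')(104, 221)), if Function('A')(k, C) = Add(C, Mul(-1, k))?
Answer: Rational(49640389, 4862) ≈ 10210.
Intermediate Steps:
S = 2025 (S = Pow(Add(Add(0, Mul(-1, -5)), -50), 2) = Pow(Add(Add(0, 5), -50), 2) = Pow(Add(5, -50), 2) = Pow(-45, 2) = 2025)
Function('o')(h, B) = Mul(Rational(-631, 22), Pow(B, -1)) (Function('o')(h, B) = Add(Mul(-27, Pow(B, -1)), Mul(-111, Pow(Mul(66, B), -1))) = Add(Mul(-27, Pow(B, -1)), Mul(-111, Mul(Rational(1, 66), Pow(B, -1)))) = Add(Mul(-27, Pow(B, -1)), Mul(Rational(-37, 22), Pow(B, -1))) = Mul(Rational(-631, 22), Pow(B, -1)))
Add(Add(8185, S), Function('o')(104, 221)) = Add(Add(8185, 2025), Mul(Rational(-631, 22), Pow(221, -1))) = Add(10210, Mul(Rational(-631, 22), Rational(1, 221))) = Add(10210, Rational(-631, 4862)) = Rational(49640389, 4862)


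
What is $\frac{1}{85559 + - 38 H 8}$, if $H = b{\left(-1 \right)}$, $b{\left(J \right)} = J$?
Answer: $\frac{1}{85863} \approx 1.1646 \cdot 10^{-5}$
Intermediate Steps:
$H = -1$
$\frac{1}{85559 + - 38 H 8} = \frac{1}{85559 + \left(-38\right) \left(-1\right) 8} = \frac{1}{85559 + 38 \cdot 8} = \frac{1}{85559 + 304} = \frac{1}{85863}$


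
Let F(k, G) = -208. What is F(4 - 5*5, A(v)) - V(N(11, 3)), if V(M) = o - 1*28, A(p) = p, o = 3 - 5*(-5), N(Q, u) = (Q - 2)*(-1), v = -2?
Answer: -208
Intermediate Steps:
N(Q, u) = 2 - Q (N(Q, u) = (-2 + Q)*(-1) = 2 - Q)
o = 28 (o = 3 + 25 = 28)
V(M) = 0 (V(M) = 28 - 1*28 = 28 - 28 = 0)
F(4 - 5*5, A(v)) - V(N(11, 3)) = -208 - 1*0 = -208 + 0 = -208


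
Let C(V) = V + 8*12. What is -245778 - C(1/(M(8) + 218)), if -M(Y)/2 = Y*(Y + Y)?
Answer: -9343211/38 ≈ -2.4587e+5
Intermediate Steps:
M(Y) = -4*Y² (M(Y) = -2*Y*(Y + Y) = -2*Y*2*Y = -4*Y²)
C(V) = 96 + V (C(V) = V + 96 = 96 + V)
-245778 - C(1/(M(8) + 218)) = -245778 - (96 + 1/(-4*8² + 218)) = -245778 - (96 + 1/(-4*64 + 218)) = -245778 - (96 + 1/(-256 + 218)) = -245778 - (96 + 1/(-38)) = -245778 - (96 - 1/38) = -245778 - 1*3647/38 = -245778 - 3647/38 = -9343211/38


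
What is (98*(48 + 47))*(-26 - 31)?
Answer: -530670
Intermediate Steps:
(98*(48 + 47))*(-26 - 31) = (98*95)*(-57) = 9310*(-57) = -530670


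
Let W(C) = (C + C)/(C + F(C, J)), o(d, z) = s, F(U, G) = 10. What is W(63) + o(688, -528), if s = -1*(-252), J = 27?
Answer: 18522/73 ≈ 253.73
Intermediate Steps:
s = 252
o(d, z) = 252
W(C) = 2*C/(10 + C) (W(C) = (C + C)/(C + 10) = (2*C)/(10 + C) = 2*C/(10 + C))
W(63) + o(688, -528) = 2*63/(10 + 63) + 252 = 2*63/73 + 252 = 2*63*(1/73) + 252 = 126/73 + 252 = 18522/73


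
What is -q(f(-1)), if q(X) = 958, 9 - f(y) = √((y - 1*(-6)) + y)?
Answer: -958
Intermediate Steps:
f(y) = 9 - √(6 + 2*y) (f(y) = 9 - √((y - 1*(-6)) + y) = 9 - √((y + 6) + y) = 9 - √((6 + y) + y) = 9 - √(6 + 2*y))
-q(f(-1)) = -1*958 = -958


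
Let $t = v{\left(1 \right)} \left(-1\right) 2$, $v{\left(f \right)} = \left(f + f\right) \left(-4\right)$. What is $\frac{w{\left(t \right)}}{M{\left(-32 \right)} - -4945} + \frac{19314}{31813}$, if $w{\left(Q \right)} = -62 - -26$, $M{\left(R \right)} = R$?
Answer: $\frac{3232566}{5389561} \approx 0.59978$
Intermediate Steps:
$v{\left(f \right)} = - 8 f$ ($v{\left(f \right)} = 2 f \left(-4\right) = - 8 f$)
$t = 16$ ($t = \left(-8\right) 1 \left(-1\right) 2 = \left(-8\right) \left(-1\right) 2 = 8 \cdot 2 = 16$)
$w{\left(Q \right)} = -36$ ($w{\left(Q \right)} = -62 + 26 = -36$)
$\frac{w{\left(t \right)}}{M{\left(-32 \right)} - -4945} + \frac{19314}{31813} = - \frac{36}{-32 - -4945} + \frac{19314}{31813} = - \frac{36}{-32 + 4945} + 19314 \cdot \frac{1}{31813} = - \frac{36}{4913} + \frac{666}{1097} = \frac{3232566}{5389561}$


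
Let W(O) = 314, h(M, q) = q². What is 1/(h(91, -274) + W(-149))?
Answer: 1/75390 ≈ 1.3264e-5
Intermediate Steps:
1/(h(91, -274) + W(-149)) = 1/((-274)² + 314) = 1/(75076 + 314) = 1/75390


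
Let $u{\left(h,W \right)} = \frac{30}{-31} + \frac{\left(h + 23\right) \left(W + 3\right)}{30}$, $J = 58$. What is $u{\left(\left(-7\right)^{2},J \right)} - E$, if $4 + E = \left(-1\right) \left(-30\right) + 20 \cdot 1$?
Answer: $\frac{15412}{155} \approx 99.432$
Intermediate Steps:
$u{\left(h,W \right)} = - \frac{30}{31} + \frac{\left(3 + W\right) \left(23 + h\right)}{30}$ ($u{\left(h,W \right)} = 30 \left(- \frac{1}{31}\right) + \left(23 + h\right) \left(3 + W\right) \frac{1}{30} = - \frac{30}{31} + \left(3 + W\right) \left(23 + h\right) \frac{1}{30} = - \frac{30}{31} + \frac{\left(3 + W\right) \left(23 + h\right)}{30}$)
$E = 46$ ($E = -4 + \left(\left(-1\right) \left(-30\right) + 20 \cdot 1\right) = -4 + \left(30 + 20\right) = -4 + 50 = 46$)
$u{\left(\left(-7\right)^{2},J \right)} - E = \left(\frac{413}{310} + \frac{\left(-7\right)^{2}}{10} + \frac{23}{30} \cdot 58 + \frac{1}{30} \cdot 58 \left(-7\right)^{2}\right) - 46 = \left(\frac{413}{310} + \frac{1}{10} \cdot 49 + \frac{667}{15} + \frac{1}{30} \cdot 58 \cdot 49\right) - 46 = \left(\frac{413}{310} + \frac{49}{10} + \frac{667}{15} + \frac{1421}{15}\right) - 46 = \frac{22542}{155} - 46 = \frac{15412}{155}$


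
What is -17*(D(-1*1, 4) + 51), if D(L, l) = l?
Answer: -935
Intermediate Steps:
-17*(D(-1*1, 4) + 51) = -17*(4 + 51) = -17*55 = -935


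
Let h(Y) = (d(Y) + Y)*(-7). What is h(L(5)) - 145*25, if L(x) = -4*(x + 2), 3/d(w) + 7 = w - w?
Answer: -3426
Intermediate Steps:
d(w) = -3/7 (d(w) = 3/(-7 + (w - w)) = 3/(-7 + 0) = 3/(-7) = 3*(-1/7) = -3/7)
L(x) = -8 - 4*x (L(x) = -4*(2 + x) = -8 - 4*x)
h(Y) = 3 - 7*Y (h(Y) = (-3/7 + Y)*(-7) = 3 - 7*Y)
h(L(5)) - 145*25 = (3 - 7*(-8 - 4*5)) - 145*25 = (3 - 7*(-8 - 20)) - 1*3625 = (3 - 7*(-28)) - 3625 = (3 + 196) - 3625 = 199 - 3625 = -3426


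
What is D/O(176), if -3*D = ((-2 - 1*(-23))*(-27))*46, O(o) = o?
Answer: 4347/88 ≈ 49.398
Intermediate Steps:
D = 8694 (D = -(-2 - 1*(-23))*(-27)*46/3 = -(-2 + 23)*(-27)*46/3 = -21*(-27)*46/3 = -(-189)*46 = -1/3*(-26082) = 8694)
D/O(176) = 8694/176 = 8694*(1/176) = 4347/88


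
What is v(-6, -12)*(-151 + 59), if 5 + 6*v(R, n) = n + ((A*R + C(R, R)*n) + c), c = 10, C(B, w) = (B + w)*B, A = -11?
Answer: 37030/3 ≈ 12343.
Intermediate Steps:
C(B, w) = B*(B + w)
v(R, n) = ⅚ - 11*R/6 + n/6 + n*R²/3 (v(R, n) = -⅚ + (n + ((-11*R + (R*(R + R))*n) + 10))/6 = -⅚ + (n + ((-11*R + (R*(2*R))*n) + 10))/6 = -⅚ + (n + ((-11*R + (2*R²)*n) + 10))/6 = -⅚ + (n + ((-11*R + 2*n*R²) + 10))/6 = -⅚ + (n + (10 - 11*R + 2*n*R²))/6 = -⅚ + (10 + n - 11*R + 2*n*R²)/6 = -⅚ + (5/3 - 11*R/6 + n/6 + n*R²/3) = ⅚ - 11*R/6 + n/6 + n*R²/3)
v(-6, -12)*(-151 + 59) = (⅚ - 11/6*(-6) + (⅙)*(-12) + (⅓)*(-12)*(-6)²)*(-151 + 59) = (⅚ + 11 - 2 + (⅓)*(-12)*36)*(-92) = (⅚ + 11 - 2 - 144)*(-92) = -805/6*(-92) = 37030/3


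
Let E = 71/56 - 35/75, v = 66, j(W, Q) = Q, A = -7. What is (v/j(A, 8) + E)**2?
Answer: 57805609/705600 ≈ 81.924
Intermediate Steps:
E = 673/840 (E = 71*(1/56) - 35*1/75 = 71/56 - 7/15 = 673/840 ≈ 0.80119)
(v/j(A, 8) + E)**2 = (66/8 + 673/840)**2 = (66*(1/8) + 673/840)**2 = (33/4 + 673/840)**2 = (7603/840)**2 = 57805609/705600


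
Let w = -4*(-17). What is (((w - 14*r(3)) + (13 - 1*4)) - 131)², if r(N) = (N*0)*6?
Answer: 2916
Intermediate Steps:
r(N) = 0 (r(N) = 0*6 = 0)
w = 68
(((w - 14*r(3)) + (13 - 1*4)) - 131)² = (((68 - 14*0) + (13 - 1*4)) - 131)² = (((68 + 0) + (13 - 4)) - 131)² = ((68 + 9) - 131)² = (77 - 131)² = (-54)² = 2916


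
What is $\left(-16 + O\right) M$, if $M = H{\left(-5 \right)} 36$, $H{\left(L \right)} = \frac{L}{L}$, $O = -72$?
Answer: $-3168$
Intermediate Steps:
$H{\left(L \right)} = 1$
$M = 36$ ($M = 1 \cdot 36 = 36$)
$\left(-16 + O\right) M = \left(-16 - 72\right) 36 = \left(-88\right) 36 = -3168$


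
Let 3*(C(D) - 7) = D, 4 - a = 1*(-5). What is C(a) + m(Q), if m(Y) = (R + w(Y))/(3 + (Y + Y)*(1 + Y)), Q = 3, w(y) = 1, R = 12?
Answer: 283/27 ≈ 10.481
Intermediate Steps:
a = 9 (a = 4 - (-5) = 4 - 1*(-5) = 4 + 5 = 9)
C(D) = 7 + D/3
m(Y) = 13/(3 + 2*Y*(1 + Y)) (m(Y) = (12 + 1)/(3 + (Y + Y)*(1 + Y)) = 13/(3 + (2*Y)*(1 + Y)) = 13/(3 + 2*Y*(1 + Y)))
C(a) + m(Q) = (7 + (⅓)*9) + 13/(3 + 2*3 + 2*3²) = (7 + 3) + 13/(3 + 6 + 2*9) = 10 + 13/(3 + 6 + 18) = 10 + 13/27 = 283/27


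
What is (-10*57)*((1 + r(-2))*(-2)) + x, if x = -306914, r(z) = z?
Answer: -308054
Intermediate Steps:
(-10*57)*((1 + r(-2))*(-2)) + x = (-10*57)*((1 - 2)*(-2)) - 306914 = -(-570)*(-2) - 306914 = -570*2 - 306914 = -1140 - 306914 = -308054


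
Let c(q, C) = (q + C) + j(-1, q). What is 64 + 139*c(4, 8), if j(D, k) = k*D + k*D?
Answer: 620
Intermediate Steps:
j(D, k) = 2*D*k (j(D, k) = D*k + D*k = 2*D*k)
c(q, C) = C - q (c(q, C) = (q + C) + 2*(-1)*q = (C + q) - 2*q = C - q)
64 + 139*c(4, 8) = 64 + 139*(8 - 1*4) = 64 + 139*(8 - 4) = 64 + 139*4 = 64 + 556 = 620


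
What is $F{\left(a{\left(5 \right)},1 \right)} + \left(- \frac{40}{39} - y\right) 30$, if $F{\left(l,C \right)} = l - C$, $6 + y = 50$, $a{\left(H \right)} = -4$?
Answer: $- \frac{17625}{13} \approx -1355.8$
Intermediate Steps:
$y = 44$ ($y = -6 + 50 = 44$)
$F{\left(a{\left(5 \right)},1 \right)} + \left(- \frac{40}{39} - y\right) 30 = \left(-4 - 1\right) + \left(- \frac{40}{39} - 44\right) 30 = \left(-4 - 1\right) + \left(\left(-40\right) \frac{1}{39} - 44\right) 30 = -5 + \left(- \frac{40}{39} - 44\right) 30 = -5 - \frac{17560}{13} = - \frac{17625}{13}$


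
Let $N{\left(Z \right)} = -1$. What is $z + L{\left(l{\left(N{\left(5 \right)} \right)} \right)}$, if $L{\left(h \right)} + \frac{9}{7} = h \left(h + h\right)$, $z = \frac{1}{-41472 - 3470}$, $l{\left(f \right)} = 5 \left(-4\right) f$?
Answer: $\frac{251270715}{314594} \approx 798.71$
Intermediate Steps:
$l{\left(f \right)} = - 20 f$
$z = - \frac{1}{44942}$ ($z = \frac{1}{-44942} = - \frac{1}{44942} \approx -2.2251 \cdot 10^{-5}$)
$L{\left(h \right)} = - \frac{9}{7} + 2 h^{2}$ ($L{\left(h \right)} = - \frac{9}{7} + h \left(h + h\right) = - \frac{9}{7} + h 2 h = - \frac{9}{7} + 2 h^{2}$)
$z + L{\left(l{\left(N{\left(5 \right)} \right)} \right)} = - \frac{1}{44942} - \left(\frac{9}{7} - 2 \left(\left(-20\right) \left(-1\right)\right)^{2}\right) = - \frac{1}{44942} - \left(\frac{9}{7} - 2 \cdot 20^{2}\right) = - \frac{1}{44942} + \left(- \frac{9}{7} + 2 \cdot 400\right) = - \frac{1}{44942} + \left(- \frac{9}{7} + 800\right) = - \frac{1}{44942} + \frac{5591}{7} = \frac{251270715}{314594}$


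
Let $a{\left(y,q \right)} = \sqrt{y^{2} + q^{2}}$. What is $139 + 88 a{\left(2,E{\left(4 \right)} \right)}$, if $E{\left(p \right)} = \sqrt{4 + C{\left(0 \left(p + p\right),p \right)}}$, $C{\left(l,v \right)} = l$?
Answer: $139 + 176 \sqrt{2} \approx 387.9$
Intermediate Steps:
$E{\left(p \right)} = 2$ ($E{\left(p \right)} = \sqrt{4 + 0 \left(p + p\right)} = \sqrt{4 + 0 \cdot 2 p} = \sqrt{4 + 0} = \sqrt{4} = 2$)
$a{\left(y,q \right)} = \sqrt{q^{2} + y^{2}}$
$139 + 88 a{\left(2,E{\left(4 \right)} \right)} = 139 + 88 \sqrt{2^{2} + 2^{2}} = 139 + 88 \sqrt{4 + 4} = 139 + 88 \sqrt{8} = 139 + 88 \cdot 2 \sqrt{2} = 139 + 176 \sqrt{2}$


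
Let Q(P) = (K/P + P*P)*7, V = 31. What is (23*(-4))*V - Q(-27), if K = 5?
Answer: -214750/27 ≈ -7953.7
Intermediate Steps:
Q(P) = 7*P**2 + 35/P (Q(P) = (5/P + P*P)*7 = (5/P + P**2)*7 = (P**2 + 5/P)*7 = 7*P**2 + 35/P)
(23*(-4))*V - Q(-27) = (23*(-4))*31 - 7*(5 + (-27)**3)/(-27) = -92*31 - 7*(-1)*(5 - 19683)/27 = -2852 - 7*(-1)*(-19678)/27 = -2852 - 1*137746/27 = -2852 - 137746/27 = -214750/27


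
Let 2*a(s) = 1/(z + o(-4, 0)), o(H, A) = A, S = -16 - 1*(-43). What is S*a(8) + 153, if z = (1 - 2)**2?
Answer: 333/2 ≈ 166.50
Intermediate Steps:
S = 27 (S = -16 + 43 = 27)
z = 1 (z = (-1)**2 = 1)
a(s) = 1/2 (a(s) = 1/(2*(1 + 0)) = (1/2)/1 = (1/2)*1 = 1/2)
S*a(8) + 153 = 27*(1/2) + 153 = 27/2 + 153 = 333/2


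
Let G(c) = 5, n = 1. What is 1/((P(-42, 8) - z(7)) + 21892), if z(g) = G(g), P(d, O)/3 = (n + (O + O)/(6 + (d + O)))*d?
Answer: 1/21833 ≈ 4.5802e-5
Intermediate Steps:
P(d, O) = 3*d*(1 + 2*O/(6 + O + d)) (P(d, O) = 3*((1 + (O + O)/(6 + (d + O)))*d) = 3*((1 + (2*O)/(6 + (O + d)))*d) = 3*((1 + (2*O)/(6 + O + d))*d) = 3*((1 + 2*O/(6 + O + d))*d) = 3*(d*(1 + 2*O/(6 + O + d))) = 3*d*(1 + 2*O/(6 + O + d)))
z(g) = 5
1/((P(-42, 8) - z(7)) + 21892) = 1/((3*(-42)*(6 - 42 + 3*8)/(6 + 8 - 42) - 1*5) + 21892) = 1/((3*(-42)*(6 - 42 + 24)/(-28) - 5) + 21892) = 1/((3*(-42)*(-1/28)*(-12) - 5) + 21892) = 1/((-54 - 5) + 21892) = 1/(-59 + 21892) = 1/21833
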